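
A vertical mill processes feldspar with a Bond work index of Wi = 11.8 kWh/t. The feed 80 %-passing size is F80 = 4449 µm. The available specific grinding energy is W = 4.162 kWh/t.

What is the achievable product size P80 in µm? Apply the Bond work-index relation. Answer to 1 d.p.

P80 = 395.8 µm

Bond:  W = 10 Wi (1/√P − 1/√F)
P80^(−½) = W/(10 Wi) + F80^(−½)
  = 4.1620/(10·11.8) + 1/√4449 = 0.035271 + 0.014992 = 0.050264
P80 = (1/0.050264)² = 19.8952² = 395.82 µm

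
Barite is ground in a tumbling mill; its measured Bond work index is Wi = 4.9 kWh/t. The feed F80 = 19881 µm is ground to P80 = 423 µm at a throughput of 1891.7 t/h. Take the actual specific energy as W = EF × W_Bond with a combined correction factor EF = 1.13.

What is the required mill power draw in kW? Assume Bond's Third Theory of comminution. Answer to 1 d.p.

P = 4349.9 kW

W = 10·Wi·(P80^(-½) − F80^(-½))
W = 10·4.9·(1/√423 − 1/√19881) = 10·4.9·(0.041529) = 2.0349 kWh/t
Apply correction: 2.0349 × 1.13 = 2.2995 kWh/t
P = W·T = 2.2995·1891.7 = 4349.9 kW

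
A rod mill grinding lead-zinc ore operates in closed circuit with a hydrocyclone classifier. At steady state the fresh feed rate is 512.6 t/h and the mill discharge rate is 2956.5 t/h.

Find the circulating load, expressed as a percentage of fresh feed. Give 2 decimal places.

CL = 476.77 %

Steady state: M = F + R.
R = M − F = 2956.5 − 512.6 = 2443.9 t/h
CL = 100·R/F = 100·2443.9/512.6 = 476.77 %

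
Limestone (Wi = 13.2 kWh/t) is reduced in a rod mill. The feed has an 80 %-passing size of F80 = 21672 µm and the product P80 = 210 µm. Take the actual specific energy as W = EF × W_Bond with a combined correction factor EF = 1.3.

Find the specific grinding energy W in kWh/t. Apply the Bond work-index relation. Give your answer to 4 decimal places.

W = 10 Wi (1/√P80 − 1/√F80)  [Bond]
1/√210 = 0.069007;  1/√21672 = 0.006793
W = 10·13.2·(0.069007 − 0.006793) = 8.2122 kWh/t
Corrected W = EF·W_Bond = 1.3·8.2122 = 10.6759 kWh/t

W = 10.6759 kWh/t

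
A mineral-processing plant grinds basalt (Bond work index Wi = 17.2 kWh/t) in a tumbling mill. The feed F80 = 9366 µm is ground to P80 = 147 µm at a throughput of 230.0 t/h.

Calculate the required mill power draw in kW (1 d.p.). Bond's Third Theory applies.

W = 10 Wi (P80^-0.5 − F80^-0.5)
W = 10·17.2·(1/√147 − 1/√9366) = 10·17.2·(0.072146) = 12.4091 kWh/t
P = W·T = 12.4091·230.0 = 2854.1 kW

P = 2854.1 kW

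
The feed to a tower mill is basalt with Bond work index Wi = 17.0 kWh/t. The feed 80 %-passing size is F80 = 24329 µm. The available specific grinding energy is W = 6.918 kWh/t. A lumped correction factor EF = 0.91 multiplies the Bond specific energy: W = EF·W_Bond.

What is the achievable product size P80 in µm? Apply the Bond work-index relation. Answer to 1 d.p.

W = 10·Wi·(P80^(-½) − F80^(-½))
W_Bond = W / EF = 6.918 / 0.91 = 7.6022 kWh/t
P80^-0.5 = F80^-0.5 + W_Bond/(10 Wi)
  = 7.6022/(10·17.0) + 1/√24329 = 0.044719 + 0.006411 = 0.051130
P80 = (1/0.051130)² = 19.5580² = 382.52 µm

P80 = 382.5 µm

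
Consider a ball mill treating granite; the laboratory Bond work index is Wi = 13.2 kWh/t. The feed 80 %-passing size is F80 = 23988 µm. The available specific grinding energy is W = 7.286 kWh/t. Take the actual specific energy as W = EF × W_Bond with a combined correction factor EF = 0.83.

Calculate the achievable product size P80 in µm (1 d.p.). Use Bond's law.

P80 = 187.9 µm

Bond:  W = 10 Wi (1/√P − 1/√F)
W_Bond = W / EF = 7.286 / 0.83 = 8.7783 kWh/t
⇒ 1/√P80 = W_Bond/(10 Wi) + 1/√F80
  = 8.7783/(10·13.2) + 1/√23988 = 0.066502 + 0.006457 = 0.072959
P80 = (1/0.072959)² = 13.7063² = 187.86 µm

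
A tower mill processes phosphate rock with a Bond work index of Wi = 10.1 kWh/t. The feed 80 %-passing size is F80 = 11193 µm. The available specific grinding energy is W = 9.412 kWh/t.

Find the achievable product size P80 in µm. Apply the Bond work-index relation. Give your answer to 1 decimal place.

P80 = 94.9 µm

W_Bond = 10·Wi·(1/√P₈₀ − 1/√F₈₀)
P80^(−½) = W/(10 Wi) + F80^(−½)
  = 9.4120/(10·10.1) + 1/√11193 = 0.093188 + 0.009452 = 0.102640
P80 = (1/0.102640)² = 9.7428² = 94.92 µm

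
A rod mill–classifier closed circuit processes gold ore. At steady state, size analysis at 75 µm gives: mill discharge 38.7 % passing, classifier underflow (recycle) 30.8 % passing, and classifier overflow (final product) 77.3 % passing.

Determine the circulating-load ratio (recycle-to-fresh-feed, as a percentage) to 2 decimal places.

Mass balance on the −75 µm fraction:
r = (o − d)/(d − u)
r = (77.3 − 38.7)/(38.7 − 30.8) = 38.6/7.9 = 4.8861
CL = 100·r = 488.61 %

CL = 488.61 %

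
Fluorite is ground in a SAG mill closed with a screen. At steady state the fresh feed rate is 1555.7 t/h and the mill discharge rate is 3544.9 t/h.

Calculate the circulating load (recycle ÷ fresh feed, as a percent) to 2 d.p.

CL = 127.87 %

Mill node: discharge = fresh + recycle.
R = M − F = 3544.9 − 1555.7 = 1989.2 t/h
CL = 100·R/F = 100·1989.2/1555.7 = 127.87 %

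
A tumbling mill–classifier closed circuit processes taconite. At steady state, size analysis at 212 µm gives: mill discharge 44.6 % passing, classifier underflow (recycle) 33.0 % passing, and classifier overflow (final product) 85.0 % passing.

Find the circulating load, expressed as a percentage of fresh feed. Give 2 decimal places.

Let r = R/F. Size balance at 212 µm:
(1+r)d = ru + o → r = (o−d)/(d−u)
r = (85.0 − 44.6)/(44.6 − 33.0) = 40.4/11.6 = 3.4828
CL = 100·r = 348.28 %

CL = 348.28 %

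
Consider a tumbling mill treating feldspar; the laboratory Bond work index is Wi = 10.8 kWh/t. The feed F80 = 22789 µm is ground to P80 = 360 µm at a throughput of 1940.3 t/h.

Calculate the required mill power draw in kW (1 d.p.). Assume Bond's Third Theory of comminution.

P = 9656.3 kW

W = 10·Wi·(P80^(-½) − F80^(-½))
W = 10·10.8·(1/√360 − 1/√22789) = 10·10.8·(0.046080) = 4.9767 kWh/t
Mill draw = 4.9767 × 1940.3 = 9656.3 kW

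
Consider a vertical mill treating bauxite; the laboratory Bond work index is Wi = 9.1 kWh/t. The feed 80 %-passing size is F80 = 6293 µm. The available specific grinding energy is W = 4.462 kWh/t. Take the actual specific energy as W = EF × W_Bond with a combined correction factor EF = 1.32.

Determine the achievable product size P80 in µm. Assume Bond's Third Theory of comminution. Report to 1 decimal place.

P80 = 404.0 µm

W_Bond = 10·Wi·(1/√P₈₀ − 1/√F₈₀)
W_Bond = W / EF = 4.462 / 1.32 = 3.3803 kWh/t
P80^-0.5 = F80^-0.5 + W_Bond/(10 Wi)
  = 3.3803/(10·9.1) + 1/√6293 = 0.037146 + 0.012606 = 0.049752
P80 = (1/0.049752)² = 20.0997² = 404.00 µm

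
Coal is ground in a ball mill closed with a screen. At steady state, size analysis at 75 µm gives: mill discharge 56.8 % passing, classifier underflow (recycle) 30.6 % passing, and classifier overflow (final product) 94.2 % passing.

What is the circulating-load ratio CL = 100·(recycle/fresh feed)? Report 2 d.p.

CL = 142.75 %

Balance %-passing 75 µm (r = R/F):
(1+r)·d = r·u + o ⇒ r = (o−d)/(d−u)
r = (94.2 − 56.8)/(56.8 − 30.6) = 37.4/26.2 = 1.4275
CL = 100·r = 142.75 %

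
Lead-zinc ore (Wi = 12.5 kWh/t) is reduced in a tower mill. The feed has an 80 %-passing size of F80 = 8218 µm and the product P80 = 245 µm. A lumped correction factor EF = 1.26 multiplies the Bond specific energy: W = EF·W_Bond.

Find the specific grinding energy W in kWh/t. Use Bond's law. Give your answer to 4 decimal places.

W = 8.3249 kWh/t

Bond: W = 10·Wi·(1/√P80 − 1/√F80)
1/√245 = 0.063888;  1/√8218 = 0.011031
W = 10·12.5·(0.063888 − 0.011031) = 6.6071 kWh/t
W_actual = 1.26 × 6.6071 = 8.3249 kWh/t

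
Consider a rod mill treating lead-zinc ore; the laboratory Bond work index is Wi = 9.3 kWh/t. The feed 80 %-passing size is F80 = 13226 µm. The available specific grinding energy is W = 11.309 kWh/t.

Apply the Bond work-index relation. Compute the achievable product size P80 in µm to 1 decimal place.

P80 = 58.9 µm

Bond: W = 10·Wi·(1/√P80 − 1/√F80)
⇒ 1/√P80 = W/(10 Wi) + 1/√F80
  = 11.3090/(10·9.3) + 1/√13226 = 0.121602 + 0.008695 = 0.130297
P80 = (1/0.130297)² = 7.6747² = 58.90 µm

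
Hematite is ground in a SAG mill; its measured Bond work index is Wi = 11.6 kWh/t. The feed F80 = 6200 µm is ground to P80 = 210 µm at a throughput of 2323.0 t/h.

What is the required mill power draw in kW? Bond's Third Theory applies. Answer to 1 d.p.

P = 15172.8 kW

W = 10·Wi·[P80^(−½) − F80^(−½)]
W = 10·11.6·(1/√210 − 1/√6200) = 10·11.6·(0.056307) = 6.5316 kWh/t
P = W·T = 6.5316·2323.0 = 15172.8 kW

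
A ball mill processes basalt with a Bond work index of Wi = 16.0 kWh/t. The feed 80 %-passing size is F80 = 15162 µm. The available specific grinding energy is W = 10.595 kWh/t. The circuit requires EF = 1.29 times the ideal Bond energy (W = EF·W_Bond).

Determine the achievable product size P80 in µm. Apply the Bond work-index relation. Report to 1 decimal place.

P80 = 282.9 µm

W = 10·Wi·[P80^(−½) − F80^(−½)]
W_Bond = W / EF = 10.595 / 1.29 = 8.2132 kWh/t
⇒ 1/√P80 = W_Bond/(10 Wi) + 1/√F80
  = 8.2132/(10·16.0) + 1/√15162 = 0.051332 + 0.008121 = 0.059454
P80 = (1/0.059454)² = 16.8198² = 282.91 µm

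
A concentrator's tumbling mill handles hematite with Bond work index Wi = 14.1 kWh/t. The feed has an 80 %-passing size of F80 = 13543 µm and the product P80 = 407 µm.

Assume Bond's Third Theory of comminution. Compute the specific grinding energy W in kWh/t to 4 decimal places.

W = 5.7775 kWh/t

W_Bond = 10·Wi·(1/√P₈₀ − 1/√F₈₀)
1/√407 = 0.049568;  1/√13543 = 0.008593
W = 10·14.1·(0.049568 − 0.008593) = 5.7775 kWh/t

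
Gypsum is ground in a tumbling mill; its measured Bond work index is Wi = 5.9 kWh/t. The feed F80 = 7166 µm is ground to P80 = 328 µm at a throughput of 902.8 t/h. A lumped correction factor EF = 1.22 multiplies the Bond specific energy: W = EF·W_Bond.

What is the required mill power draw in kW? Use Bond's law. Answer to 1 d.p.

W = 10 Wi (P80^-0.5 − F80^-0.5)
W = 10·5.9·(1/√328 − 1/√7166) = 10·5.9·(0.043403) = 2.5608 kWh/t
W_actual = 1.22 × 2.5608 = 3.1241 kWh/t
P_mill = W·ṁ = 3.1241·902.8 = 2820.5 kW

P = 2820.5 kW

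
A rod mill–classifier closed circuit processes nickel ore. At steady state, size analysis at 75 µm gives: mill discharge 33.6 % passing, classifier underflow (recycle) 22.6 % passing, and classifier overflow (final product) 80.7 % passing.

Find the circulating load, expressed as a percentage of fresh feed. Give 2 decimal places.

Let r = R/F. Size balance at 75 µm:
d + r·d = r·u + o → r(d−u) = o−d
r = (80.7 − 33.6)/(33.6 − 22.6) = 47.1/11.0 = 4.2818
CL = 100·r = 428.18 %

CL = 428.18 %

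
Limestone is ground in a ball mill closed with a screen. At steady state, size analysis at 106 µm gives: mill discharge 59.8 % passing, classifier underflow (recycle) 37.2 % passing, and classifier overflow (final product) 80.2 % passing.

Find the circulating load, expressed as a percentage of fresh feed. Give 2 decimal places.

Two-product formula at 106 µm:
d + r·d = r·u + o → r(d−u) = o−d
r = (80.2 − 59.8)/(59.8 − 37.2) = 20.4/22.6 = 0.9027
CL = 100·r = 90.27 %

CL = 90.27 %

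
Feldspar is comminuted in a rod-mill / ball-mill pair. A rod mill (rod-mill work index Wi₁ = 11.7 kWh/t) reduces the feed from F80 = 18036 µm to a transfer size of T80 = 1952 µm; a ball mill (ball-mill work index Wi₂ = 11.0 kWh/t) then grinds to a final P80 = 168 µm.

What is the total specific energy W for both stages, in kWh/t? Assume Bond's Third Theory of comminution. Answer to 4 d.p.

Bond: W = 10·Wi·(1/√P80 − 1/√F80)
Stage 1 (18036→1952 µm, Wi₁=11.7): W₁ = 10·11.7·(0.022634 − 0.007446) = 1.7770 kWh/t
Stage 2 (1952→168 µm, Wi₂=11.0): W₂ = 10·11.0·(0.077152 − 0.022634) = 5.9970 kWh/t
W = W₁ + W₂ = 1.7770 + 5.9970 = 7.7739 kWh/t

W = 7.7739 kWh/t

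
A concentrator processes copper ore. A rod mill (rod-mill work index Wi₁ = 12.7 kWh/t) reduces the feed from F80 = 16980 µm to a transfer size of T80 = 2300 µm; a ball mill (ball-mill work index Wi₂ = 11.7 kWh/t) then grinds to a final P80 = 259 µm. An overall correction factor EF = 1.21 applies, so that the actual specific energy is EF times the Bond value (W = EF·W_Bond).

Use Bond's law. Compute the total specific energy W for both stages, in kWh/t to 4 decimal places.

W = 10·Wi·(P80^(-½) − F80^(-½))
Stage 1 (16980→2300 µm, Wi₁=12.7): W₁ = 10·12.7·(0.020851 − 0.007674) = 1.6735 kWh/t
Stage 2 (2300→259 µm, Wi₂=11.7): W₂ = 10·11.7·(0.062137 − 0.020851) = 4.8304 kWh/t
W = W₁ + W₂ = 1.6735 + 4.8304 = 6.5039 kWh/t
Apply correction: 6.5039 × 1.21 = 7.8697 kWh/t

W = 7.8697 kWh/t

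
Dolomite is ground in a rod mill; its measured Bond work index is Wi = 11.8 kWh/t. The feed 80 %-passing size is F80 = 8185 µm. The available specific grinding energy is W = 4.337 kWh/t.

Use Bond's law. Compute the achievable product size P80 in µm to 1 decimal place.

Bond: W = 10·Wi·(1/√P80 − 1/√F80)
P80^(−½) = W/(10 Wi) + F80^(−½)
  = 4.3370/(10·11.8) + 1/√8185 = 0.036754 + 0.011053 = 0.047808
P80 = (1/0.047808)² = 20.9172² = 437.53 µm

P80 = 437.5 µm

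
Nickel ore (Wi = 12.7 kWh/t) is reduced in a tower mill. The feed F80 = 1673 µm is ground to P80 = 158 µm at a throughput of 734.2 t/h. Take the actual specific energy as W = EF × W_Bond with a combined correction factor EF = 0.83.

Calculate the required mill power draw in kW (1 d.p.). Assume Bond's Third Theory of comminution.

P = 4264.9 kW

W = 10 Wi / √P80 − 10 Wi / √F80
W = 10·12.7·(1/√158 − 1/√1673) = 10·12.7·(0.055107) = 6.9986 kWh/t
With EF = 0.83: W = 6.9986·0.83 = 5.8089 kWh/t
P_mill = W·ṁ = 5.8089·734.2 = 4264.9 kW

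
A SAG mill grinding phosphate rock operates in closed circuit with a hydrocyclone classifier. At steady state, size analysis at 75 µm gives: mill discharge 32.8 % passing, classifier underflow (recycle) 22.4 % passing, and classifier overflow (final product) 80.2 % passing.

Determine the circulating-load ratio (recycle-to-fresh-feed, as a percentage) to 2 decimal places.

Balance %-passing 75 µm (r = R/F):
r = (o − d)/(d − u)
r = (80.2 − 32.8)/(32.8 − 22.4) = 47.4/10.4 = 4.5577
CL = 100·r = 455.77 %

CL = 455.77 %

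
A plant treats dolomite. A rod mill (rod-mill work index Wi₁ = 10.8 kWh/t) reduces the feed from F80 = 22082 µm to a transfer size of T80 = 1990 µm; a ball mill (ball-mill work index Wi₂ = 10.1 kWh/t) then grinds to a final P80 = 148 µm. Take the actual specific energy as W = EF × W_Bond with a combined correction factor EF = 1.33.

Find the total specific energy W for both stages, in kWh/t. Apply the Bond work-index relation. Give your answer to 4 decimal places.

W = 10·Wi·(P80^(-½) − F80^(-½))
Stage 1 (22082→1990 µm, Wi₁=10.8): W₁ = 10·10.8·(0.022417 − 0.006729) = 1.6942 kWh/t
Stage 2 (1990→148 µm, Wi₂=10.1): W₂ = 10·10.1·(0.082199 − 0.022417) = 6.0381 kWh/t
W = W₁ + W₂ = 1.6942 + 6.0381 = 7.7323 kWh/t
Apply correction: 7.7323 × 1.33 = 10.2839 kWh/t

W = 10.2839 kWh/t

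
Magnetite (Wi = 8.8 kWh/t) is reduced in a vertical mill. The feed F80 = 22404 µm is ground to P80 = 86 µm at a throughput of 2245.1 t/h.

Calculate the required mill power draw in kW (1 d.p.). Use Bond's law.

W_Bond = 10·Wi·(1/√P₈₀ − 1/√F₈₀)
W = 10·8.8·(1/√86 − 1/√22404) = 10·8.8·(0.101152) = 8.9014 kWh/t
P = W·T = 8.9014·2245.1 = 19984.4 kW

P = 19984.4 kW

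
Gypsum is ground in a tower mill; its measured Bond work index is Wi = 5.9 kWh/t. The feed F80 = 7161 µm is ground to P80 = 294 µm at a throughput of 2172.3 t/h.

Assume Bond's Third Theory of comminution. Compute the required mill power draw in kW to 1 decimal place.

Bond: W = 10·Wi·(1/√P80 − 1/√F80)
W = 10·5.9·(1/√294 − 1/√7161) = 10·5.9·(0.046504) = 2.7437 kWh/t
P = W·T = 2.7437·2172.3 = 5960.2 kW

P = 5960.2 kW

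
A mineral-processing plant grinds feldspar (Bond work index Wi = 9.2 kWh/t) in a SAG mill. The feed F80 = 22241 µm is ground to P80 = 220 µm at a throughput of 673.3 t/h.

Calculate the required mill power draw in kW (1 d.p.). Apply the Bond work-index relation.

P = 3760.9 kW

W = 10 Wi (1/√P80 − 1/√F80)  [Bond]
W = 10·9.2·(1/√220 − 1/√22241) = 10·9.2·(0.060715) = 5.5857 kWh/t
P_mill = W·ṁ = 5.5857·673.3 = 3760.9 kW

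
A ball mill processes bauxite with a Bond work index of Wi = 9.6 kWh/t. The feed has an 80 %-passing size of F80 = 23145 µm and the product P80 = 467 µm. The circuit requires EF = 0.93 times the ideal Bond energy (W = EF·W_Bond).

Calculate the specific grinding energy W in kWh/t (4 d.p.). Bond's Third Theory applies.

W = 10 Wi (P80^-0.5 − F80^-0.5)
1/√467 = 0.046274;  1/√23145 = 0.006573
W = 10·9.6·(0.046274 − 0.006573) = 3.8113 kWh/t
Corrected W = EF·W_Bond = 0.93·3.8113 = 3.5445 kWh/t

W = 3.5445 kWh/t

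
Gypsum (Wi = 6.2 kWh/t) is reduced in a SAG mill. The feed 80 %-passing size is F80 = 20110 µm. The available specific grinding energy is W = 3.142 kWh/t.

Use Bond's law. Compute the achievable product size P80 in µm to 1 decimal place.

P80 = 300.1 µm

W = 10·Wi·(P80^(-½) − F80^(-½))
⇒ 1/√P80 = W/(10·Wi) + 1/√F80
  = 3.1420/(10·6.2) + 1/√20110 = 0.050677 + 0.007052 = 0.057729
P80 = (1/0.057729)² = 17.3223² = 300.06 µm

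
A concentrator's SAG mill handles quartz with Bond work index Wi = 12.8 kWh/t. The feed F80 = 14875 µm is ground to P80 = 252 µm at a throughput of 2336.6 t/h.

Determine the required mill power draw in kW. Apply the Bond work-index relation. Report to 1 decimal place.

P = 16388.3 kW

Bond:  W = 10 Wi (1/√P − 1/√F)
W = 10·12.8·(1/√252 − 1/√14875) = 10·12.8·(0.054795) = 7.0137 kWh/t
Power = W × throughput = 7.0137 kWh/t × 2336.6 t/h = 16388.3 kW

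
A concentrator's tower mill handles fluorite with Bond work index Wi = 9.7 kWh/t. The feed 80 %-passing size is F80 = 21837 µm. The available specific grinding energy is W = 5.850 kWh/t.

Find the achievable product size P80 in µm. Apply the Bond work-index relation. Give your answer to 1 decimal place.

P80 = 222.3 µm

W = 10·Wi·[P80^(−½) − F80^(−½)]
P80^-0.5 = F80^-0.5 + W/(10 Wi)
  = 5.8500/(10·9.7) + 1/√21837 = 0.060309 + 0.006767 = 0.067076
P80 = (1/0.067076)² = 14.9084² = 222.26 µm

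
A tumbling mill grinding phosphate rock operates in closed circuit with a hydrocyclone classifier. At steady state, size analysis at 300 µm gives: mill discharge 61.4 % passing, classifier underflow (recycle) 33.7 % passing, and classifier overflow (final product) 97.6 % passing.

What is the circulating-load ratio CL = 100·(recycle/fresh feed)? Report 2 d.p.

Two-product formula at 300 µm:
(1+r)d = ru + o → r = (o−d)/(d−u)
r = (97.6 − 61.4)/(61.4 − 33.7) = 36.2/27.7 = 1.3069
CL = 100·r = 130.69 %

CL = 130.69 %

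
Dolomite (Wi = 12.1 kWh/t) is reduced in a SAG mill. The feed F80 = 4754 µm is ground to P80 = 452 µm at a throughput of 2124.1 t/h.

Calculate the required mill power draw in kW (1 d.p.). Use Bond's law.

P = 8361.4 kW

W = 10·Wi·(P80^(-½) − F80^(-½))
W = 10·12.1·(1/√452 − 1/√4754) = 10·12.1·(0.032533) = 3.9364 kWh/t
Mill draw = 3.9364 × 2124.1 = 8361.4 kW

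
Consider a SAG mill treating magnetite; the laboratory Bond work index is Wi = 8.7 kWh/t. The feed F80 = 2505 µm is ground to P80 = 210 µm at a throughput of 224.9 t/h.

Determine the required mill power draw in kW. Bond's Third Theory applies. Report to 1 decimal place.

W = 10·Wi·[P80^(−½) − F80^(−½)]
W = 10·8.7·(1/√210 − 1/√2505) = 10·8.7·(0.049027) = 4.2653 kWh/t
Mill draw = 4.2653 × 224.9 = 959.3 kW

P = 959.3 kW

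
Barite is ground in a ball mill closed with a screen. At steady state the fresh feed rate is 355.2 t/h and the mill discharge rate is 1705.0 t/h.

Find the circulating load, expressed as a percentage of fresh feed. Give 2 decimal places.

Discharge = new feed + return, hence
R = M − F = 1705.0 − 355.2 = 1349.8 t/h
CL = 100·R/F = 100·1349.8/355.2 = 380.01 %

CL = 380.01 %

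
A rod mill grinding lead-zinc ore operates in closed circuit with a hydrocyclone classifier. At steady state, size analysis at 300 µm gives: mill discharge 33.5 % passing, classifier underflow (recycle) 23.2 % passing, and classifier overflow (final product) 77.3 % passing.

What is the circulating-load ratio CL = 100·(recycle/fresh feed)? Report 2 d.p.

Let r = R/F. Size balance at 300 µm:
Fd + Rd = Ru + Fo ⇒ R/F = (o−d)/(d−u)
r = (77.3 − 33.5)/(33.5 − 23.2) = 43.8/10.3 = 4.2524
CL = 100·r = 425.24 %

CL = 425.24 %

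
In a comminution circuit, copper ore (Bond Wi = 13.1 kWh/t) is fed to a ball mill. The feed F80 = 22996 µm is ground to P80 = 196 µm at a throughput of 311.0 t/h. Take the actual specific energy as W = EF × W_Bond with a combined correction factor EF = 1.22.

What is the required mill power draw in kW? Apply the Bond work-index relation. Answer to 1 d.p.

P = 3222.5 kW

W = 10 Wi (1/√P80 − 1/√F80)  [Bond]
W = 10·13.1·(1/√196 − 1/√22996) = 10·13.1·(0.064834) = 8.4933 kWh/t
Corrected W = EF·W_Bond = 1.22·8.4933 = 10.3618 kWh/t
Power = W × throughput = 10.3618 kWh/t × 311.0 t/h = 3222.5 kW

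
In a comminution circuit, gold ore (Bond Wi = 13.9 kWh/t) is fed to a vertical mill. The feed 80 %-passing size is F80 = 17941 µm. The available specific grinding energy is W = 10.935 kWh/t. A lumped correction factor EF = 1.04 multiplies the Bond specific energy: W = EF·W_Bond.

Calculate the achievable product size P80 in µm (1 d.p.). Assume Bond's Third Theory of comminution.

W = 10 Wi (1/√P80 − 1/√F80)  [Bond]
W_Bond = W / EF = 10.935 / 1.04 = 10.5144 kWh/t
P80^(−½) = W_Bond/(10 Wi) + F80^(−½)
  = 10.5144/(10·13.9) + 1/√17941 = 0.075643 + 0.007466 = 0.083109
P80 = (1/0.083109)² = 12.0324² = 144.78 µm

P80 = 144.8 µm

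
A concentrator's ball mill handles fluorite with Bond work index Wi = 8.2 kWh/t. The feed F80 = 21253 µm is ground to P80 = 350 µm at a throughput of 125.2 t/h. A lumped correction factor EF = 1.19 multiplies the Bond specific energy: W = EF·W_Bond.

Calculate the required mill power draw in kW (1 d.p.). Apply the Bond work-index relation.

P = 569.2 kW

W = 10 Wi (1/√P80 − 1/√F80)  [Bond]
W = 10·8.2·(1/√350 − 1/√21253) = 10·8.2·(0.046593) = 3.8206 kWh/t
W_actual = 1.19 × 3.8206 = 4.5465 kWh/t
Power = W × throughput = 4.5465 kWh/t × 125.2 t/h = 569.2 kW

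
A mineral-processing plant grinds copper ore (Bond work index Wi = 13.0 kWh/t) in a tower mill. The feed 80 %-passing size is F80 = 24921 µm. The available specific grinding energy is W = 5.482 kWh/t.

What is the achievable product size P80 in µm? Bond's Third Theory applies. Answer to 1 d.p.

P80 = 425.1 µm

Bond: W = 10·Wi·(1/√P80 − 1/√F80)
⇒ 1/√P80 = W/(10 Wi) + 1/√F80
  = 5.4820/(10·13.0) + 1/√24921 = 0.042169 + 0.006335 = 0.048504
P80 = (1/0.048504)² = 20.6169² = 425.06 µm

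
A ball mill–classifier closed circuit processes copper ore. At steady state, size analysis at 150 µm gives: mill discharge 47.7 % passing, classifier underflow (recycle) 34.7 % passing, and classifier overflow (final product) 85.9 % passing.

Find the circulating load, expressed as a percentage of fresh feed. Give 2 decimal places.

CL = 293.85 %

Classifier node, passing 150 µm:
(1+r)·d = r·u + o ⇒ r = (o−d)/(d−u)
r = (85.9 − 47.7)/(47.7 − 34.7) = 38.2/13.0 = 2.9385
CL = 100·r = 293.85 %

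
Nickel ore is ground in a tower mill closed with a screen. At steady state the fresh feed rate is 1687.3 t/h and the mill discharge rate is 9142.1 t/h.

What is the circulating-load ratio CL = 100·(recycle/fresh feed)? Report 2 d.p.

CL = 441.82 %

M = F + R at steady state, so:
R = M − F = 9142.1 − 1687.3 = 7454.8 t/h
CL = 100·R/F = 100·7454.8/1687.3 = 441.82 %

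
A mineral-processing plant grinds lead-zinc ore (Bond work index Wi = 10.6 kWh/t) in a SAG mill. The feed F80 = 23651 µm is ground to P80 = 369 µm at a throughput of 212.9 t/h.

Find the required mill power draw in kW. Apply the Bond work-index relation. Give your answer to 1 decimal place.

W = 10 Wi (P80^-0.5 − F80^-0.5)
W = 10·10.6·(1/√369 − 1/√23651) = 10·10.6·(0.045555) = 4.8289 kWh/t
P = W·T = 4.8289·212.9 = 1028.1 kW

P = 1028.1 kW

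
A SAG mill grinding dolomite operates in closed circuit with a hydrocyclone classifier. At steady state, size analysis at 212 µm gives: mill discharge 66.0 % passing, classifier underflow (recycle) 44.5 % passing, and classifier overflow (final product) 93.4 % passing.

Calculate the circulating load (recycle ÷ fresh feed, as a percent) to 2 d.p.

Let r = R/F. Size balance at 212 µm:
(1+r)·d = r·u + o ⇒ r = (o−d)/(d−u)
r = (93.4 − 66.0)/(66.0 − 44.5) = 27.4/21.5 = 1.2744
CL = 100·r = 127.44 %

CL = 127.44 %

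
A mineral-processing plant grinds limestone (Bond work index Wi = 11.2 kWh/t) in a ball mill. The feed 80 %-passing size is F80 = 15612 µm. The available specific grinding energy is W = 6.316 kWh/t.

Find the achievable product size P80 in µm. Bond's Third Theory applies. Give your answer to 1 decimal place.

P80 = 241.1 µm

W = 10·Wi·[P80^(−½) − F80^(−½)]
P80^-0.5 = F80^-0.5 + W/(10 Wi)
  = 6.3160/(10·11.2) + 1/√15612 = 0.056393 + 0.008003 = 0.064396
P80 = (1/0.064396)² = 15.5289² = 241.15 µm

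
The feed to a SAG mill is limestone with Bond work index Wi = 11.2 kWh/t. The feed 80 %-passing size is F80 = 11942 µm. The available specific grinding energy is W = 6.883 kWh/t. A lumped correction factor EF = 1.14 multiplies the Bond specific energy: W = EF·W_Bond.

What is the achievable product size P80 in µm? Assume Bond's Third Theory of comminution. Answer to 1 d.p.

Bond: W = 10·Wi·(1/√P80 − 1/√F80)
W_Bond = W / EF = 6.883 / 1.14 = 6.0377 kWh/t
⇒ 1/√P80 = W_Bond/(10 Wi) + 1/√F80
  = 6.0377/(10·11.2) + 1/√11942 = 0.053908 + 0.009151 = 0.063059
P80 = (1/0.063059)² = 15.8581² = 251.48 µm

P80 = 251.5 µm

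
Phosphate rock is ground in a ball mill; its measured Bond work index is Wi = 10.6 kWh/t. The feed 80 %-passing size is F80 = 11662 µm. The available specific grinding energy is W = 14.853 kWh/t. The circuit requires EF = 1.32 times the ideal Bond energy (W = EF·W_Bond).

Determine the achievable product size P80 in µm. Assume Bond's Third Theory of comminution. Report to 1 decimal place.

Bond:  W = 10 Wi (1/√P − 1/√F)
W_Bond = W / EF = 14.853 / 1.32 = 11.2523 kWh/t
1/√P80 = 1/√F80 + W_Bond/(10·Wi)
  = 11.2523/(10·10.6) + 1/√11662 = 0.106154 + 0.009260 = 0.115414
P80 = (1/0.115414)² = 8.6645² = 75.07 µm

P80 = 75.1 µm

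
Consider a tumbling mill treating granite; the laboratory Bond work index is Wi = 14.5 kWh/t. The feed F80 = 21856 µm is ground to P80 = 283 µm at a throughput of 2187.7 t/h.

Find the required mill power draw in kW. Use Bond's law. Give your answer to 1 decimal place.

W = 10 Wi (1/√P80 − 1/√F80)  [Bond]
W = 10·14.5·(1/√283 − 1/√21856) = 10·14.5·(0.052680) = 7.6386 kWh/t
P = W·T = 7.6386·2187.7 = 16710.9 kW

P = 16710.9 kW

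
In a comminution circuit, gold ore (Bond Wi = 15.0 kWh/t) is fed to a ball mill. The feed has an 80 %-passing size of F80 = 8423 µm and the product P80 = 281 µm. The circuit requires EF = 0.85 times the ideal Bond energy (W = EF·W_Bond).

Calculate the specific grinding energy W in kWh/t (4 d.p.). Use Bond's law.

W = 6.2168 kWh/t

W = 10·Wi·(P80^(-½) − F80^(-½))
1/√281 = 0.059655;  1/√8423 = 0.010896
W = 10·15.0·(0.059655 − 0.010896) = 7.3139 kWh/t
W_actual = 0.85 × 7.3139 = 6.2168 kWh/t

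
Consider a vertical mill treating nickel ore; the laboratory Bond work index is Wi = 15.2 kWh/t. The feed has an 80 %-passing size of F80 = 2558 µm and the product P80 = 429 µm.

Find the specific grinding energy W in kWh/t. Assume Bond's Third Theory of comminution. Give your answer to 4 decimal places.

W_Bond = 10·Wi·(1/√P₈₀ − 1/√F₈₀)
1/√429 = 0.048280;  1/√2558 = 0.019772
W = 10·15.2·(0.048280 − 0.019772) = 4.3333 kWh/t

W = 4.3333 kWh/t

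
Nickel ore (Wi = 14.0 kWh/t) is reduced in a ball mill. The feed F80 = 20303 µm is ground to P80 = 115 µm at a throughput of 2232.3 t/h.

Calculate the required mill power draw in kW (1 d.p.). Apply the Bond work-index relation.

W = 10·Wi·[P80^(−½) − F80^(−½)]
W = 10·14.0·(1/√115 − 1/√20303) = 10·14.0·(0.086232) = 12.0725 kWh/t
Power = W × throughput = 12.0725 kWh/t × 2232.3 t/h = 26949.5 kW

P = 26949.5 kW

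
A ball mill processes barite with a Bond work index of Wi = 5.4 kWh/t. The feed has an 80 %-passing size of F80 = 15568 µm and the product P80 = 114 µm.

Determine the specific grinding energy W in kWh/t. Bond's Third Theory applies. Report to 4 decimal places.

Bond:  W = 10 Wi (1/√P − 1/√F)
1/√114 = 0.093659;  1/√15568 = 0.008015
W = 10·5.4·(0.093659 − 0.008015) = 4.6248 kWh/t

W = 4.6248 kWh/t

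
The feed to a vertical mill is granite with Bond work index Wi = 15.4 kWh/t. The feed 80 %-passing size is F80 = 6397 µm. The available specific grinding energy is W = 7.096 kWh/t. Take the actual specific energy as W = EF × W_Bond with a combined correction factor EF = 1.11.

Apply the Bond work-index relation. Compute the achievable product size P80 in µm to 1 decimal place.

P80 = 342.8 µm

Bond:  W = 10 Wi (1/√P − 1/√F)
W_Bond = W / EF = 7.096 / 1.11 = 6.3928 kWh/t
⇒ 1/√P80 = W_Bond/(10·Wi) + 1/√F80
  = 6.3928/(10·15.4) + 1/√6397 = 0.041512 + 0.012503 = 0.054015
P80 = (1/0.054015)² = 18.5135² = 342.75 µm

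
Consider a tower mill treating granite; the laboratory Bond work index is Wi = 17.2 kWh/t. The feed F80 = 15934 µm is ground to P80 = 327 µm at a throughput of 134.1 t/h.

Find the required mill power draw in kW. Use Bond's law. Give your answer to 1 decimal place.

P = 1092.8 kW

W = 10·Wi·[P80^(−½) − F80^(−½)]
W = 10·17.2·(1/√327 − 1/√15934) = 10·17.2·(0.047378) = 8.1490 kWh/t
P = W·T = 8.1490·134.1 = 1092.8 kW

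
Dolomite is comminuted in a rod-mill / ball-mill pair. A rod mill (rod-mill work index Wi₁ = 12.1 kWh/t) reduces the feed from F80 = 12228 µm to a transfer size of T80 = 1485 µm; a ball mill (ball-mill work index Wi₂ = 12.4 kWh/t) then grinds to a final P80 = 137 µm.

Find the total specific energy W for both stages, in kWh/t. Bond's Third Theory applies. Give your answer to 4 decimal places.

W = 9.4220 kWh/t

W = 10·Wi·[P80^(−½) − F80^(−½)]
Stage 1 (12228→1485 µm, Wi₁=12.1): W₁ = 10·12.1·(0.025950 − 0.009043) = 2.0457 kWh/t
Stage 2 (1485→137 µm, Wi₂=12.4): W₂ = 10·12.4·(0.085436 − 0.025950) = 7.3762 kWh/t
W = W₁ + W₂ = 2.0457 + 7.3762 = 9.4220 kWh/t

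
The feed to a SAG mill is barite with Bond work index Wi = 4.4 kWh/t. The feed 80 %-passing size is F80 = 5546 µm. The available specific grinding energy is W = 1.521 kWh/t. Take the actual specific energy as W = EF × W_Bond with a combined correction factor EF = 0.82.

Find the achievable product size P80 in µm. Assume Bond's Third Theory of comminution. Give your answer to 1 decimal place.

P80 = 323.7 µm

W = 10 Wi / √P80 − 10 Wi / √F80
W_Bond = W / EF = 1.521 / 0.82 = 1.8549 kWh/t
P80^(−½) = W_Bond/(10 Wi) + F80^(−½)
  = 1.8549/(10·4.4) + 1/√5546 = 0.042156 + 0.013428 = 0.055584
P80 = (1/0.055584)² = 17.9907² = 323.67 µm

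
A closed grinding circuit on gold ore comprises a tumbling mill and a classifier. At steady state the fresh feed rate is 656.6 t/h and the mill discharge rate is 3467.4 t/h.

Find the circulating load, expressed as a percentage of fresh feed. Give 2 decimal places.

CL = 428.08 %

Discharge = new feed + return, hence
R = M − F = 3467.4 − 656.6 = 2810.8 t/h
CL = 100·R/F = 100·2810.8/656.6 = 428.08 %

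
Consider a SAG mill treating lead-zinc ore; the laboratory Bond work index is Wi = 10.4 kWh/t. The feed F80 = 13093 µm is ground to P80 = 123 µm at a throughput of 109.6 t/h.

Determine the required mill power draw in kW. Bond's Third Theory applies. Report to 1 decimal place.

P = 928.1 kW

W = 10·Wi·(P80^(-½) − F80^(-½))
W = 10·10.4·(1/√123 − 1/√13093) = 10·10.4·(0.081428) = 8.4685 kWh/t
P = W·T = 8.4685·109.6 = 928.1 kW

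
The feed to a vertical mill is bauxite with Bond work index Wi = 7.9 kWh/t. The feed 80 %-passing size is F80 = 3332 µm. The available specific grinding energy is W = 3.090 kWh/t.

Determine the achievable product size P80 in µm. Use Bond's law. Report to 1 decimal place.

W = 10 Wi (P80^-0.5 − F80^-0.5)
⇒ 1/√P80 = W/(10 Wi) + 1/√F80
  = 3.0900/(10·7.9) + 1/√3332 = 0.039114 + 0.017324 = 0.056438
P80 = (1/0.056438)² = 17.7186² = 313.95 µm

P80 = 313.9 µm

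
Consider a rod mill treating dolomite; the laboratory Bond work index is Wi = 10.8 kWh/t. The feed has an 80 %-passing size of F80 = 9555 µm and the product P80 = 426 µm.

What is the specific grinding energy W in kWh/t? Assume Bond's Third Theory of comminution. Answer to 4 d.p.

W = 10·Wi·(P80^(-½) − F80^(-½))
1/√426 = 0.048450;  1/√9555 = 0.010230
W = 10·10.8·(0.048450 − 0.010230) = 4.1278 kWh/t

W = 4.1278 kWh/t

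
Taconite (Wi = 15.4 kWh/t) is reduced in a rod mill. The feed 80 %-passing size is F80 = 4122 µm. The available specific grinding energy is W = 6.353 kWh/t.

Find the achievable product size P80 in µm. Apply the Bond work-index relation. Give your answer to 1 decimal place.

Bond: W = 10·Wi·(1/√P80 − 1/√F80)
P80^-0.5 = F80^-0.5 + W/(10 Wi)
  = 6.3530/(10·15.4) + 1/√4122 = 0.041253 + 0.015576 = 0.056829
P80 = (1/0.056829)² = 17.5967² = 309.64 µm

P80 = 309.6 µm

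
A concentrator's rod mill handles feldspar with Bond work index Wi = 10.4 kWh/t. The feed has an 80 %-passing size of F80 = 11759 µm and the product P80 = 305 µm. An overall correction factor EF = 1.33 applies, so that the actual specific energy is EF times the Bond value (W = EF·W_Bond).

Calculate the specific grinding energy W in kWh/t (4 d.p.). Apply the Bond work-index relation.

W = 6.6446 kWh/t

W = 10·Wi·(P80^(-½) − F80^(-½))
1/√305 = 0.057260;  1/√11759 = 0.009222
W = 10·10.4·(0.057260 − 0.009222) = 4.9960 kWh/t
With EF = 1.33: W = 4.9960·1.33 = 6.6446 kWh/t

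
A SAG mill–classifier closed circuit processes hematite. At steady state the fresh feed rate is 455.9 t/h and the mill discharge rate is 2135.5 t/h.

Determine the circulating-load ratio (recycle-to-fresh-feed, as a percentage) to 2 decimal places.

M = F + R at steady state, so:
R = M − F = 2135.5 − 455.9 = 1679.6 t/h
CL = 100·R/F = 100·1679.6/455.9 = 368.41 %

CL = 368.41 %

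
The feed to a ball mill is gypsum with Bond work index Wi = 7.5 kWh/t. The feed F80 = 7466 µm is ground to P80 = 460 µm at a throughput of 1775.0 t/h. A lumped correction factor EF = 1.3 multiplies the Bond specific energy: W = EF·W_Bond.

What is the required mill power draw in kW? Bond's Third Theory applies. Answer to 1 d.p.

Bond:  W = 10 Wi (1/√P − 1/√F)
W = 10·7.5·(1/√460 − 1/√7466) = 10·7.5·(0.035052) = 2.6289 kWh/t
Apply correction: 2.6289 × 1.3 = 3.4176 kWh/t
Mill draw = 3.4176 × 1775.0 = 6066.2 kW

P = 6066.2 kW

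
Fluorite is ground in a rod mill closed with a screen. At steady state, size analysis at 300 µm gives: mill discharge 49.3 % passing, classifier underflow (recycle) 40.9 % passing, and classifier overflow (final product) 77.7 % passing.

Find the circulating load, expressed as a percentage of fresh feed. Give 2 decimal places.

Classifier node, passing 300 µm:
r = (o − d)/(d − u)
r = (77.7 − 49.3)/(49.3 − 40.9) = 28.4/8.4 = 3.3810
CL = 100·r = 338.10 %

CL = 338.10 %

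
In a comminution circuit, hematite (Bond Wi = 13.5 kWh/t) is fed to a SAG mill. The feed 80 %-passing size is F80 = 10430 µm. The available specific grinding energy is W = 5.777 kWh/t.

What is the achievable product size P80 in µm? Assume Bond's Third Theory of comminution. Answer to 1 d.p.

P80 = 361.6 µm

Bond:  W = 10 Wi (1/√P − 1/√F)
⇒ 1/√P80 = W/(10·Wi) + 1/√F80
  = 5.7770/(10·13.5) + 1/√10430 = 0.042793 + 0.009792 = 0.052584
P80 = (1/0.052584)² = 19.0171² = 361.65 µm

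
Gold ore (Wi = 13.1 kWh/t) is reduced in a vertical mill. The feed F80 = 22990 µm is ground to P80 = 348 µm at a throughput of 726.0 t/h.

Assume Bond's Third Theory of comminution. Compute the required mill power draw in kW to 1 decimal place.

Bond:  W = 10 Wi (1/√P − 1/√F)
W = 10·13.1·(1/√348 − 1/√22990) = 10·13.1·(0.047010) = 6.1584 kWh/t
Power = W × throughput = 6.1584 kWh/t × 726.0 t/h = 4471.0 kW

P = 4471.0 kW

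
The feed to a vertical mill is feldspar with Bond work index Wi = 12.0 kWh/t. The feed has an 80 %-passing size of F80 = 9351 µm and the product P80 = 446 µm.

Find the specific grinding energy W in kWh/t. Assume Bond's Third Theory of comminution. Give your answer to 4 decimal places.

W = 4.4412 kWh/t

W = 10·Wi·(P80^(-½) − F80^(-½))
1/√446 = 0.047351;  1/√9351 = 0.010341
W = 10·12.0·(0.047351 − 0.010341) = 4.4412 kWh/t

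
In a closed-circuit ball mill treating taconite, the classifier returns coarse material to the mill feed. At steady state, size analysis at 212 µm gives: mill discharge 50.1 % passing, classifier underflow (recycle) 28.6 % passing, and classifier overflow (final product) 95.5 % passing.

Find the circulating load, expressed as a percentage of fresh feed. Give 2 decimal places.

CL = 211.16 %

Mass balance on the −212 µm fraction:
r = (o − d)/(d − u)
r = (95.5 − 50.1)/(50.1 − 28.6) = 45.4/21.5 = 2.1116
CL = 100·r = 211.16 %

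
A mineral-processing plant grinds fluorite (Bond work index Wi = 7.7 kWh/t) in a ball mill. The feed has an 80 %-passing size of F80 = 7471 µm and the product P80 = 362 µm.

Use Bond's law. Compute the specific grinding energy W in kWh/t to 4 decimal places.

W = 3.1562 kWh/t

W = 10·Wi·(P80^(-½) − F80^(-½))
1/√362 = 0.052559;  1/√7471 = 0.011569
W = 10·7.7·(0.052559 − 0.011569) = 3.1562 kWh/t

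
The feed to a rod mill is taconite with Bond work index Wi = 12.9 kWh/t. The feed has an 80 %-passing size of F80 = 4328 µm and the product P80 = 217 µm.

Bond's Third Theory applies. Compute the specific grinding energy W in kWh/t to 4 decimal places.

W = 10·Wi·[P80^(−½) − F80^(−½)]
1/√217 = 0.067884;  1/√4328 = 0.015200
W = 10·12.9·(0.067884 − 0.015200) = 6.7962 kWh/t

W = 6.7962 kWh/t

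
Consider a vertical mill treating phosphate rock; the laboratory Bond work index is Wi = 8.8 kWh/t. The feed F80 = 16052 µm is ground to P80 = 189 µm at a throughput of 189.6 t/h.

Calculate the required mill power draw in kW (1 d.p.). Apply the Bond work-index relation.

W = 10 Wi (1/√P80 − 1/√F80)  [Bond]
W = 10·8.8·(1/√189 − 1/√16052) = 10·8.8·(0.064846) = 5.7065 kWh/t
Mill draw = 5.7065 × 189.6 = 1081.9 kW

P = 1081.9 kW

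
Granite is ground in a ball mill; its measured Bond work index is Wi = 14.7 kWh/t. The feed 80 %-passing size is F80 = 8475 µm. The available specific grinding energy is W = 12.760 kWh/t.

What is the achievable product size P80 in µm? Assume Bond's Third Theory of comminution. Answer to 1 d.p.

W = 10·Wi·[P80^(−½) − F80^(−½)]
⇒ 1/√P80 = W/(10·Wi) + 1/√F80
  = 12.7600/(10·14.7) + 1/√8475 = 0.086803 + 0.010863 = 0.097665
P80 = (1/0.097665)² = 10.2391² = 104.84 µm

P80 = 104.8 µm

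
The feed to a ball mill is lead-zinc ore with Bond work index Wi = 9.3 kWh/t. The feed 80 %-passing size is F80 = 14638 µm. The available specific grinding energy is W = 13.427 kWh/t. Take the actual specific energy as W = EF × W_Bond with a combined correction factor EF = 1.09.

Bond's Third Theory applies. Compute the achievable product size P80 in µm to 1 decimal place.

W = 10 Wi (1/√P80 − 1/√F80)  [Bond]
W_Bond = W / EF = 13.427 / 1.09 = 12.3183 kWh/t
P80^(−½) = W_Bond/(10 Wi) + F80^(−½)
  = 12.3183/(10·9.3) + 1/√14638 = 0.132455 + 0.008265 = 0.140721
P80 = (1/0.140721)² = 7.1063² = 50.50 µm

P80 = 50.5 µm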